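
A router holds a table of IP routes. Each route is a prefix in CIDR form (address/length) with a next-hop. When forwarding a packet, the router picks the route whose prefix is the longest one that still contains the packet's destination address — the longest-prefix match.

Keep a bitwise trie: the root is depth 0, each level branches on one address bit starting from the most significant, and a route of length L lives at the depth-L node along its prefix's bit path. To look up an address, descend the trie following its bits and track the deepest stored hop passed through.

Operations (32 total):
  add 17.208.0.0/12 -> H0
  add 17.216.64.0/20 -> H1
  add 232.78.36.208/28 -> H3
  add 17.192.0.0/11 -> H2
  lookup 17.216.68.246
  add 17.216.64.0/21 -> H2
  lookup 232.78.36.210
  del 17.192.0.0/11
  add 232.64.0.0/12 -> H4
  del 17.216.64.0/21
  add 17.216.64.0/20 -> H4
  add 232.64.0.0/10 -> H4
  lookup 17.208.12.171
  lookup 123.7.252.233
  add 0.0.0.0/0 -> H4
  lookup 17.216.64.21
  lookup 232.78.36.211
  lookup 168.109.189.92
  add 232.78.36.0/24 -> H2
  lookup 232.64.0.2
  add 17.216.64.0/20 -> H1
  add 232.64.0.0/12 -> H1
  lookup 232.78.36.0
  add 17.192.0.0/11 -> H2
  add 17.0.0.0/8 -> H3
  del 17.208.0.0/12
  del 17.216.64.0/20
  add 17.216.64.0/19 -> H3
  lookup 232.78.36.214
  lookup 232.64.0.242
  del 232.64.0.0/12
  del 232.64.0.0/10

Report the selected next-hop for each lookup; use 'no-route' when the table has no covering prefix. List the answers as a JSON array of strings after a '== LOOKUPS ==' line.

Apply in order:
  add 17.208.0.0/12 -> H0 at depth 12
  add 17.216.64.0/20 -> H1 at depth 20
  add 232.78.36.208/28 -> H3 at depth 28
  add 17.192.0.0/11 -> H2 at depth 11
  lookup 17.216.68.246: bits 00010001110110000100 walk d0:-→d1:-→d2:-→d3:-→d4:-→d5:-→d6:-→d7:-→d8:-→d9:-→d10:-→d11:H2→d12:H0→d13:-→d14:-→d15:-→d16:-→d17:-→d18:-→d19:-→d20:H1 -> H1
  add 17.216.64.0/21 -> H2 at depth 21
  lookup 232.78.36.210: bits 1110100001001110001001001101 walk d0:-→d1:-→d2:-→d3:-→d4:-→d5:-→d6:-→d7:-→d8:-→d9:-→d10:-→d11:-→d12:-→d13:-→d14:-→d15:-→d16:-→d17:-→d18:-→d19:-→d20:-→d21:-→d22:-→d23:-→d24:-→d25:-→d26:-→d27:-→d28:H3 -> H3
  del 17.192.0.0/11 (clear depth 11)
  add 232.64.0.0/12 -> H4 at depth 12
  del 17.216.64.0/21 (clear depth 21)
  add 17.216.64.0/20 -> H4 at depth 20
  add 232.64.0.0/10 -> H4 at depth 10
  lookup 17.208.12.171: bits 000100011101 walk d0:-→d1:-→d2:-→d3:-→d4:-→d5:-→d6:-→d7:-→d8:-→d9:-→d10:-→d11:-→d12:H0 -> H0
  lookup 123.7.252.233: bits 0 walk d0:-→d1:- -> no-route
  add 0.0.0.0/0 -> H4 at depth 0
  lookup 17.216.64.21: bits 000100011101100001000 walk d0:H4→d1:-→d2:-→d3:-→d4:-→d5:-→d6:-→d7:-→d8:-→d9:-→d10:-→d11:-→d12:H0→d13:-→d14:-→d15:-→d16:-→d17:-→d18:-→d19:-→d20:H4→d21:- -> H4
  lookup 232.78.36.211: bits 1110100001001110001001001101 walk d0:H4→d1:-→d2:-→d3:-→d4:-→d5:-→d6:-→d7:-→d8:-→d9:-→d10:H4→d11:-→d12:H4→d13:-→d14:-→d15:-→d16:-→d17:-→d18:-→d19:-→d20:-→d21:-→d22:-→d23:-→d24:-→d25:-→d26:-→d27:-→d28:H3 -> H3
  lookup 168.109.189.92: bits 1 walk d0:H4→d1:- -> H4
  add 232.78.36.0/24 -> H2 at depth 24
  lookup 232.64.0.2: bits 111010000100 walk d0:H4→d1:-→d2:-→d3:-→d4:-→d5:-→d6:-→d7:-→d8:-→d9:-→d10:H4→d11:-→d12:H4 -> H4
  add 17.216.64.0/20 -> H1 at depth 20
  add 232.64.0.0/12 -> H1 at depth 12
  lookup 232.78.36.0: bits 111010000100111000100100 walk d0:H4→d1:-→d2:-→d3:-→d4:-→d5:-→d6:-→d7:-→d8:-→d9:-→d10:H4→d11:-→d12:H1→d13:-→d14:-→d15:-→d16:-→d17:-→d18:-→d19:-→d20:-→d21:-→d22:-→d23:-→d24:H2 -> H2
  add 17.192.0.0/11 -> H2 at depth 11
  add 17.0.0.0/8 -> H3 at depth 8
  del 17.208.0.0/12 (clear depth 12)
  del 17.216.64.0/20 (clear depth 20)
  add 17.216.64.0/19 -> H3 at depth 19
  lookup 232.78.36.214: bits 1110100001001110001001001101 walk d0:H4→d1:-→d2:-→d3:-→d4:-→d5:-→d6:-→d7:-→d8:-→d9:-→d10:H4→d11:-→d12:H1→d13:-→d14:-→d15:-→d16:-→d17:-→d18:-→d19:-→d20:-→d21:-→d22:-→d23:-→d24:H2→d25:-→d26:-→d27:-→d28:H3 -> H3
  lookup 232.64.0.242: bits 111010000100 walk d0:H4→d1:-→d2:-→d3:-→d4:-→d5:-→d6:-→d7:-→d8:-→d9:-→d10:H4→d11:-→d12:H1 -> H1
  del 232.64.0.0/12 (clear depth 12)
  del 232.64.0.0/10 (clear depth 10)

== LOOKUPS ==
["H1","H3","H0","no-route","H4","H3","H4","H4","H2","H3","H1"]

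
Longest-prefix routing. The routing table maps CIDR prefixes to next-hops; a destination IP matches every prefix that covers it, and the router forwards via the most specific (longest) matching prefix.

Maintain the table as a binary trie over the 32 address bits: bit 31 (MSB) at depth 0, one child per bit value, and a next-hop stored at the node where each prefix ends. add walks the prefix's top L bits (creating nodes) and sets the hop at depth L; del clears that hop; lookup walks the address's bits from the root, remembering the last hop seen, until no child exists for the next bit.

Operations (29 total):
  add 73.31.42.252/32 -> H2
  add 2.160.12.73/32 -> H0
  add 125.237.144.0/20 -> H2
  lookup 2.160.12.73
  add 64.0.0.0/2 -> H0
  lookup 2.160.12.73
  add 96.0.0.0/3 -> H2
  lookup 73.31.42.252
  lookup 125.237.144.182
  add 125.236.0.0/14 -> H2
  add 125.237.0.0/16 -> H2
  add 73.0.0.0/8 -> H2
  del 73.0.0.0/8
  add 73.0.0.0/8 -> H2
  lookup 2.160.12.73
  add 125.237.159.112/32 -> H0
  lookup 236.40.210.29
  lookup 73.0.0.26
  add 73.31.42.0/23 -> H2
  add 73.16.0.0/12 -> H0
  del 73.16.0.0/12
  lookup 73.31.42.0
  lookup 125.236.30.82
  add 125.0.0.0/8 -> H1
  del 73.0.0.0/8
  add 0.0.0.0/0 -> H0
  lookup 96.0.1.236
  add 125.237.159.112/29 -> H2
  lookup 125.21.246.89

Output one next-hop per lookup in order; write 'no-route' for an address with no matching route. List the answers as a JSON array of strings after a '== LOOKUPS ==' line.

Trace:
  add 73.31.42.252/32 -> H2 at depth 32
  add 2.160.12.73/32 -> H0 at depth 32
  add 125.237.144.0/20 -> H2 at depth 20
  ? 2.160.12.73  path d0:-→d1:-→d2:-→d3:-→d4:-→d5:-→d6:-→d7:-→d8:-→d9:-→d10:-→d11:-→d12:-→d13:-→d14:-→d15:-→d16:-→d17:-→d18:-→d19:-→d20:-→d21:-→d22:-→d23:-→d24:-→d25:-→d26:-→d27:-→d28:-→d29:-→d30:-→d31:-→d32:H0  best=H0
  add 64.0.0.0/2 -> H0 at depth 2
  ? 2.160.12.73  path d0:-→d1:-→d2:-→d3:-→d4:-→d5:-→d6:-→d7:-→d8:-→d9:-→d10:-→d11:-→d12:-→d13:-→d14:-→d15:-→d16:-→d17:-→d18:-→d19:-→d20:-→d21:-→d22:-→d23:-→d24:-→d25:-→d26:-→d27:-→d28:-→d29:-→d30:-→d31:-→d32:H0  best=H0
  add 96.0.0.0/3 -> H2 at depth 3
  ? 73.31.42.252  path d0:-→d1:-→d2:H0→d3:-→d4:-→d5:-→d6:-→d7:-→d8:-→d9:-→d10:-→d11:-→d12:-→d13:-→d14:-→d15:-→d16:-→d17:-→d18:-→d19:-→d20:-→d21:-→d22:-→d23:-→d24:-→d25:-→d26:-→d27:-→d28:-→d29:-→d30:-→d31:-→d32:H2  best=H2
  ? 125.237.144.182  path d0:-→d1:-→d2:H0→d3:H2→d4:-→d5:-→d6:-→d7:-→d8:-→d9:-→d10:-→d11:-→d12:-→d13:-→d14:-→d15:-→d16:-→d17:-→d18:-→d19:-→d20:H2  best=H2
  add 125.236.0.0/14 -> H2 at depth 14
  add 125.237.0.0/16 -> H2 at depth 16
  add 73.0.0.0/8 -> H2 at depth 8
  del 73.0.0.0/8 (clear depth 8)
  add 73.0.0.0/8 -> H2 at depth 8
  ? 2.160.12.73  path d0:-→d1:-→d2:-→d3:-→d4:-→d5:-→d6:-→d7:-→d8:-→d9:-→d10:-→d11:-→d12:-→d13:-→d14:-→d15:-→d16:-→d17:-→d18:-→d19:-→d20:-→d21:-→d22:-→d23:-→d24:-→d25:-→d26:-→d27:-→d28:-→d29:-→d30:-→d31:-→d32:H0  best=H0
  add 125.237.159.112/32 -> H0 at depth 32
  ? 236.40.210.29  path d0:-  best=no-route
  ? 73.0.0.26  path d0:-→d1:-→d2:H0→d3:-→d4:-→d5:-→d6:-→d7:-→d8:H2→d9:-→d10:-→d11:-  best=H2
  add 73.31.42.0/23 -> H2 at depth 23
  add 73.16.0.0/12 -> H0 at depth 12
  del 73.16.0.0/12 (clear depth 12)
  ? 73.31.42.0  path d0:-→d1:-→d2:H0→d3:-→d4:-→d5:-→d6:-→d7:-→d8:H2→d9:-→d10:-→d11:-→d12:-→d13:-→d14:-→d15:-→d16:-→d17:-→d18:-→d19:-→d20:-→d21:-→d22:-→d23:H2→d24:-  best=H2
  ? 125.236.30.82  path d0:-→d1:-→d2:H0→d3:H2→d4:-→d5:-→d6:-→d7:-→d8:-→d9:-→d10:-→d11:-→d12:-→d13:-→d14:H2→d15:-  best=H2
  add 125.0.0.0/8 -> H1 at depth 8
  del 73.0.0.0/8 (clear depth 8)
  add 0.0.0.0/0 -> H0 at depth 0
  ? 96.0.1.236  path d0:H0→d1:-→d2:H0→d3:H2  best=H2
  add 125.237.159.112/29 -> H2 at depth 29
  ? 125.21.246.89  path d0:H0→d1:-→d2:H0→d3:H2→d4:-→d5:-→d6:-→d7:-→d8:H1  best=H1

== LOOKUPS ==
["H0","H0","H2","H2","H0","no-route","H2","H2","H2","H2","H1"]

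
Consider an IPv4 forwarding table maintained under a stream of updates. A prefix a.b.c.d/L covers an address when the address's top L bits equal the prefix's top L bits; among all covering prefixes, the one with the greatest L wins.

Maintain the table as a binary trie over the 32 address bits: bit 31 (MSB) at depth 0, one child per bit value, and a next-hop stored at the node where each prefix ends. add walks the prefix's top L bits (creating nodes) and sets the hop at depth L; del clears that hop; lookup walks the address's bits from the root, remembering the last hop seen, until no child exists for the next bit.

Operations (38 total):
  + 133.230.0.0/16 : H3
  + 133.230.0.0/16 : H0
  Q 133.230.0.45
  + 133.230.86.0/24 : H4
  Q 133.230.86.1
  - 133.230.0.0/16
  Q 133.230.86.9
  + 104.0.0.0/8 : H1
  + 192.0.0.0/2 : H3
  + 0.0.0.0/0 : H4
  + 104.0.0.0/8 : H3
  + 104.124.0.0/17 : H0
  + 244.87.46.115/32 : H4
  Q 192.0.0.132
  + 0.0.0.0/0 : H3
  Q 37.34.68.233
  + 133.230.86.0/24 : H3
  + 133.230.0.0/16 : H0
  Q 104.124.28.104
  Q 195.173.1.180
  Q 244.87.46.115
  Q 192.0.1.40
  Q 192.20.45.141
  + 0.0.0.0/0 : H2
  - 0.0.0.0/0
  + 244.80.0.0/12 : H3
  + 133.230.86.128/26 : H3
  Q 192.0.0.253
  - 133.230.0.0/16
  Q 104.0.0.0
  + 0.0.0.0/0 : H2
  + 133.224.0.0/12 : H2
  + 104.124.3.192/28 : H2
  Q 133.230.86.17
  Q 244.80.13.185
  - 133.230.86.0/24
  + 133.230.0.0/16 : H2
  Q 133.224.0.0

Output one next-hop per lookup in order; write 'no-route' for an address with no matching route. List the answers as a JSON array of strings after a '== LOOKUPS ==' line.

Trace:
  add 133.230.0.0/16 -> H3 at depth 16
  add 133.230.0.0/16 -> H0 at depth 16
  ? 133.230.0.45  path d0:-→d1:-→d2:-→d3:-→d4:-→d5:-→d6:-→d7:-→d8:-→d9:-→d10:-→d11:-→d12:-→d13:-→d14:-→d15:-→d16:H0  best=H0
  add 133.230.86.0/24 -> H4 at depth 24
  ? 133.230.86.1  path d0:-→d1:-→d2:-→d3:-→d4:-→d5:-→d6:-→d7:-→d8:-→d9:-→d10:-→d11:-→d12:-→d13:-→d14:-→d15:-→d16:H0→d17:-→d18:-→d19:-→d20:-→d21:-→d22:-→d23:-→d24:H4  best=H4
  - 133.230.0.0/16 clear@16
  ? 133.230.86.9  path d0:-→d1:-→d2:-→d3:-→d4:-→d5:-→d6:-→d7:-→d8:-→d9:-→d10:-→d11:-→d12:-→d13:-→d14:-→d15:-→d16:-→d17:-→d18:-→d19:-→d20:-→d21:-→d22:-→d23:-→d24:H4  best=H4
  add 104.0.0.0/8 -> H1 at depth 8
  add 192.0.0.0/2 -> H3 at depth 2
  add 0.0.0.0/0 -> H4 at depth 0
  add 104.0.0.0/8 -> H3 at depth 8
  add 104.124.0.0/17 -> H0 at depth 17
  add 244.87.46.115/32 -> H4 at depth 32
  ? 192.0.0.132  path d0:H4→d1:-→d2:H3  best=H3
  add 0.0.0.0/0 -> H3 at depth 0
  ? 37.34.68.233  path d0:H3→d1:-  best=H3
  add 133.230.86.0/24 -> H3 at depth 24
  add 133.230.0.0/16 -> H0 at depth 16
  ? 104.124.28.104  path d0:H3→d1:-→d2:-→d3:-→d4:-→d5:-→d6:-→d7:-→d8:H3→d9:-→d10:-→d11:-→d12:-→d13:-→d14:-→d15:-→d16:-→d17:H0  best=H0
  ? 195.173.1.180  path d0:H3→d1:-→d2:H3  best=H3
  ? 244.87.46.115  path d0:H3→d1:-→d2:H3→d3:-→d4:-→d5:-→d6:-→d7:-→d8:-→d9:-→d10:-→d11:-→d12:-→d13:-→d14:-→d15:-→d16:-→d17:-→d18:-→d19:-→d20:-→d21:-→d22:-→d23:-→d24:-→d25:-→d26:-→d27:-→d28:-→d29:-→d30:-→d31:-→d32:H4  best=H4
  ? 192.0.1.40  path d0:H3→d1:-→d2:H3  best=H3
  ? 192.20.45.141  path d0:H3→d1:-→d2:H3  best=H3
  add 0.0.0.0/0 -> H2 at depth 0
  - 0.0.0.0/0 clear@0
  add 244.80.0.0/12 -> H3 at depth 12
  add 133.230.86.128/26 -> H3 at depth 26
  ? 192.0.0.253  path d0:-→d1:-→d2:H3  best=H3
  - 133.230.0.0/16 clear@16
  ? 104.0.0.0  path d0:-→d1:-→d2:-→d3:-→d4:-→d5:-→d6:-→d7:-→d8:H3→d9:-  best=H3
  add 0.0.0.0/0 -> H2 at depth 0
  add 133.224.0.0/12 -> H2 at depth 12
  add 104.124.3.192/28 -> H2 at depth 28
  ? 133.230.86.17  path d0:H2→d1:-→d2:-→d3:-→d4:-→d5:-→d6:-→d7:-→d8:-→d9:-→d10:-→d11:-→d12:H2→d13:-→d14:-→d15:-→d16:-→d17:-→d18:-→d19:-→d20:-→d21:-→d22:-→d23:-→d24:H3  best=H3
  ? 244.80.13.185  path d0:H2→d1:-→d2:H3→d3:-→d4:-→d5:-→d6:-→d7:-→d8:-→d9:-→d10:-→d11:-→d12:H3→d13:-  best=H3
  - 133.230.86.0/24 clear@24
  add 133.230.0.0/16 -> H2 at depth 16
  ? 133.224.0.0  path d0:H2→d1:-→d2:-→d3:-→d4:-→d5:-→d6:-→d7:-→d8:-→d9:-→d10:-→d11:-→d12:H2→d13:-  best=H2

== LOOKUPS ==
["H0","H4","H4","H3","H3","H0","H3","H4","H3","H3","H3","H3","H3","H3","H2"]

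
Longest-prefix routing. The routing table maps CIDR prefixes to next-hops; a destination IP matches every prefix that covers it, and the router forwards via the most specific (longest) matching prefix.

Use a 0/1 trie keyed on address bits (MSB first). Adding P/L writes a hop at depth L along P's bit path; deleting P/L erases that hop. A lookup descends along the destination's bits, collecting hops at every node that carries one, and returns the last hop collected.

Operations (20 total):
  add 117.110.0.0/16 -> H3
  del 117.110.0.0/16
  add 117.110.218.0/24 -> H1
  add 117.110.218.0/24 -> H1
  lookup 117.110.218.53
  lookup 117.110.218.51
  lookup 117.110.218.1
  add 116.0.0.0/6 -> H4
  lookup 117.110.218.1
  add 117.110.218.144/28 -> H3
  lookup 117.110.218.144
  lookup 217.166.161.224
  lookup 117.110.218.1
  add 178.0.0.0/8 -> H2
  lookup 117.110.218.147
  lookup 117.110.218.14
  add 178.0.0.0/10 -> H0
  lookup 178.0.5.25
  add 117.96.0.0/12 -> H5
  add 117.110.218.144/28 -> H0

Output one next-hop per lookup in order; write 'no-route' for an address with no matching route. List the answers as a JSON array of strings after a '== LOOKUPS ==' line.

Trace:
  add 117.110.0.0/16 -> H3 at depth 16
  del 117.110.0.0/16 (clear depth 16)
  add 117.110.218.0/24 -> H1 at depth 24
  add 117.110.218.0/24 -> H1 at depth 24
  Q 117.110.218.53: descend 011101010110111011011010 ; hops seen [H1] ; pick H1
  Q 117.110.218.51: descend 011101010110111011011010 ; hops seen [H1] ; pick H1
  Q 117.110.218.1: descend 011101010110111011011010 ; hops seen [H1] ; pick H1
  add 116.0.0.0/6 -> H4 at depth 6
  Q 117.110.218.1: descend 011101010110111011011010 ; hops seen [H4,H1] ; pick H1
  add 117.110.218.144/28 -> H3 at depth 28
  Q 117.110.218.144: descend 0111010101101110110110101001 ; hops seen [H4,H1,H3] ; pick H3
  Q 217.166.161.224: descend ε ; hops seen [∅] ; pick no-route
  Q 117.110.218.1: descend 011101010110111011011010 ; hops seen [H4,H1] ; pick H1
  add 178.0.0.0/8 -> H2 at depth 8
  Q 117.110.218.147: descend 0111010101101110110110101001 ; hops seen [H4,H1,H3] ; pick H3
  Q 117.110.218.14: descend 011101010110111011011010 ; hops seen [H4,H1] ; pick H1
  add 178.0.0.0/10 -> H0 at depth 10
  Q 178.0.5.25: descend 1011001000 ; hops seen [H2,H0] ; pick H0
  add 117.96.0.0/12 -> H5 at depth 12
  add 117.110.218.144/28 -> H0 at depth 28

== LOOKUPS ==
["H1","H1","H1","H1","H3","no-route","H1","H3","H1","H0"]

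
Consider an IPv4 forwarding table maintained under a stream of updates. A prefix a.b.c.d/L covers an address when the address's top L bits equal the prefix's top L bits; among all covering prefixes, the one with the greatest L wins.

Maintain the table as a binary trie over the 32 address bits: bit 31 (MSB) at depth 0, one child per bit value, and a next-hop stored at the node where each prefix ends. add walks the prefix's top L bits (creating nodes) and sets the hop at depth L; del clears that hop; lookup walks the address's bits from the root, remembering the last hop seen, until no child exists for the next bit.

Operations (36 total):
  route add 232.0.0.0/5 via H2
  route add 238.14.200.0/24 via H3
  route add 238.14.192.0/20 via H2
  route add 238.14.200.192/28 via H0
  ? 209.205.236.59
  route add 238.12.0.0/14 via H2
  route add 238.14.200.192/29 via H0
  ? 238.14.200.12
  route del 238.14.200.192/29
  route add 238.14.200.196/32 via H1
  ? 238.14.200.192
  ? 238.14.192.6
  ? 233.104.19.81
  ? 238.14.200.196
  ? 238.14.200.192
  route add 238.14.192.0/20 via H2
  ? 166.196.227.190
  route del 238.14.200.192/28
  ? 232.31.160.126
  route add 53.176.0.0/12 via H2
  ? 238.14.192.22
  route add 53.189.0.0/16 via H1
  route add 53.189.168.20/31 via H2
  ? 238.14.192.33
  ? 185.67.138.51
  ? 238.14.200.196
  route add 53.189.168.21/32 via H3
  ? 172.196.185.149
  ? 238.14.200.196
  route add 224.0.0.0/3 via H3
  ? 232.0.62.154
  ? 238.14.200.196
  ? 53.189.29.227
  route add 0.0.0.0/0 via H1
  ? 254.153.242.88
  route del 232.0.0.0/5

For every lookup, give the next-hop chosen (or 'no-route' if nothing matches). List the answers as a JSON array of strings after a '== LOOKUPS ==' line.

Trace:
  add 232.0.0.0/5 -> H2 at depth 5
  add 238.14.200.0/24 -> H3 at depth 24
  add 238.14.192.0/20 -> H2 at depth 20
  add 238.14.200.192/28 -> H0 at depth 28
  ? 209.205.236.59  path d0:-→d1:-→d2:-  best=no-route
  add 238.12.0.0/14 -> H2 at depth 14
  add 238.14.200.192/29 -> H0 at depth 29
  ? 238.14.200.12  path d0:-→d1:-→d2:-→d3:-→d4:-→d5:H2→d6:-→d7:-→d8:-→d9:-→d10:-→d11:-→d12:-→d13:-→d14:H2→d15:-→d16:-→d17:-→d18:-→d19:-→d20:H2→d21:-→d22:-→d23:-→d24:H3  best=H3
  del 238.14.200.192/29 (clear depth 29)
  add 238.14.200.196/32 -> H1 at depth 32
  ? 238.14.200.192  path d0:-→d1:-→d2:-→d3:-→d4:-→d5:H2→d6:-→d7:-→d8:-→d9:-→d10:-→d11:-→d12:-→d13:-→d14:H2→d15:-→d16:-→d17:-→d18:-→d19:-→d20:H2→d21:-→d22:-→d23:-→d24:H3→d25:-→d26:-→d27:-→d28:H0→d29:-  best=H0
  ? 238.14.192.6  path d0:-→d1:-→d2:-→d3:-→d4:-→d5:H2→d6:-→d7:-→d8:-→d9:-→d10:-→d11:-→d12:-→d13:-→d14:H2→d15:-→d16:-→d17:-→d18:-→d19:-→d20:H2  best=H2
  ? 233.104.19.81  path d0:-→d1:-→d2:-→d3:-→d4:-→d5:H2  best=H2
  ? 238.14.200.196  path d0:-→d1:-→d2:-→d3:-→d4:-→d5:H2→d6:-→d7:-→d8:-→d9:-→d10:-→d11:-→d12:-→d13:-→d14:H2→d15:-→d16:-→d17:-→d18:-→d19:-→d20:H2→d21:-→d22:-→d23:-→d24:H3→d25:-→d26:-→d27:-→d28:H0→d29:-→d30:-→d31:-→d32:H1  best=H1
  ? 238.14.200.192  path d0:-→d1:-→d2:-→d3:-→d4:-→d5:H2→d6:-→d7:-→d8:-→d9:-→d10:-→d11:-→d12:-→d13:-→d14:H2→d15:-→d16:-→d17:-→d18:-→d19:-→d20:H2→d21:-→d22:-→d23:-→d24:H3→d25:-→d26:-→d27:-→d28:H0→d29:-  best=H0
  add 238.14.192.0/20 -> H2 at depth 20
  ? 166.196.227.190  path d0:-→d1:-  best=no-route
  del 238.14.200.192/28 (clear depth 28)
  ? 232.31.160.126  path d0:-→d1:-→d2:-→d3:-→d4:-→d5:H2  best=H2
  add 53.176.0.0/12 -> H2 at depth 12
  ? 238.14.192.22  path d0:-→d1:-→d2:-→d3:-→d4:-→d5:H2→d6:-→d7:-→d8:-→d9:-→d10:-→d11:-→d12:-→d13:-→d14:H2→d15:-→d16:-→d17:-→d18:-→d19:-→d20:H2  best=H2
  add 53.189.0.0/16 -> H1 at depth 16
  add 53.189.168.20/31 -> H2 at depth 31
  ? 238.14.192.33  path d0:-→d1:-→d2:-→d3:-→d4:-→d5:H2→d6:-→d7:-→d8:-→d9:-→d10:-→d11:-→d12:-→d13:-→d14:H2→d15:-→d16:-→d17:-→d18:-→d19:-→d20:H2  best=H2
  ? 185.67.138.51  path d0:-→d1:-  best=no-route
  ? 238.14.200.196  path d0:-→d1:-→d2:-→d3:-→d4:-→d5:H2→d6:-→d7:-→d8:-→d9:-→d10:-→d11:-→d12:-→d13:-→d14:H2→d15:-→d16:-→d17:-→d18:-→d19:-→d20:H2→d21:-→d22:-→d23:-→d24:H3→d25:-→d26:-→d27:-→d28:-→d29:-→d30:-→d31:-→d32:H1  best=H1
  add 53.189.168.21/32 -> H3 at depth 32
  ? 172.196.185.149  path d0:-→d1:-  best=no-route
  ? 238.14.200.196  path d0:-→d1:-→d2:-→d3:-→d4:-→d5:H2→d6:-→d7:-→d8:-→d9:-→d10:-→d11:-→d12:-→d13:-→d14:H2→d15:-→d16:-→d17:-→d18:-→d19:-→d20:H2→d21:-→d22:-→d23:-→d24:H3→d25:-→d26:-→d27:-→d28:-→d29:-→d30:-→d31:-→d32:H1  best=H1
  add 224.0.0.0/3 -> H3 at depth 3
  ? 232.0.62.154  path d0:-→d1:-→d2:-→d3:H3→d4:-→d5:H2  best=H2
  ? 238.14.200.196  path d0:-→d1:-→d2:-→d3:H3→d4:-→d5:H2→d6:-→d7:-→d8:-→d9:-→d10:-→d11:-→d12:-→d13:-→d14:H2→d15:-→d16:-→d17:-→d18:-→d19:-→d20:H2→d21:-→d22:-→d23:-→d24:H3→d25:-→d26:-→d27:-→d28:-→d29:-→d30:-→d31:-→d32:H1  best=H1
  ? 53.189.29.227  path d0:-→d1:-→d2:-→d3:-→d4:-→d5:-→d6:-→d7:-→d8:-→d9:-→d10:-→d11:-→d12:H2→d13:-→d14:-→d15:-→d16:H1  best=H1
  add 0.0.0.0/0 -> H1 at depth 0
  ? 254.153.242.88  path d0:H1→d1:-→d2:-→d3:H3  best=H3
  del 232.0.0.0/5 (clear depth 5)

== LOOKUPS ==
["no-route","H3","H0","H2","H2","H1","H0","no-route","H2","H2","H2","no-route","H1","no-route","H1","H2","H1","H1","H3"]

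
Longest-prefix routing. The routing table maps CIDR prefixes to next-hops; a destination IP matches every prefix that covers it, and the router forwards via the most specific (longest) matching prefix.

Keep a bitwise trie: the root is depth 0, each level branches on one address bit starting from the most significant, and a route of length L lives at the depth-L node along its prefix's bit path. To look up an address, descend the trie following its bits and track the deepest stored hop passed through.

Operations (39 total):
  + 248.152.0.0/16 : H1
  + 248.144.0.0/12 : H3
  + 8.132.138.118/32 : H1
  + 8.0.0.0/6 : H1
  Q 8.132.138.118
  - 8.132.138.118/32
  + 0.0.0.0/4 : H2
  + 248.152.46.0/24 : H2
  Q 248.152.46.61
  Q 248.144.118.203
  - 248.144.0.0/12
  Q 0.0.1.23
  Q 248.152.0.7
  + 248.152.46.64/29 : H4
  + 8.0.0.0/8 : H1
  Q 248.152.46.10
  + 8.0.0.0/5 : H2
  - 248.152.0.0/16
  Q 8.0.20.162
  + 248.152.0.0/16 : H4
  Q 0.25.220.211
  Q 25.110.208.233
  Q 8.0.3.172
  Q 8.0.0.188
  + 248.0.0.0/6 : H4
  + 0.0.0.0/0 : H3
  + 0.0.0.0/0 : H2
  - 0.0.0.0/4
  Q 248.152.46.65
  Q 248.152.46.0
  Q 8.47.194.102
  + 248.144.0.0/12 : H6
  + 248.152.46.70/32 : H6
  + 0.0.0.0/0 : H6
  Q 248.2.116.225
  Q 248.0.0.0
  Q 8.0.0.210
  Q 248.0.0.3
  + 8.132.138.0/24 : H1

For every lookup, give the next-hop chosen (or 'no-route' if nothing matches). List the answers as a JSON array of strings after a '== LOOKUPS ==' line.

Process each operation:
  + 248.152.0.0/16 (H1) depth=16
  + 248.144.0.0/12 (H3) depth=12
  + 8.132.138.118/32 (H1) depth=32
  + 8.0.0.0/6 (H1) depth=6
  Q 8.132.138.118: descend 00001000100001001000101001110110 ; hops seen [H1,H1] ; pick H1
  - 8.132.138.118/32 clear@32
  + 0.0.0.0/4 (H2) depth=4
  + 248.152.46.0/24 (H2) depth=24
  Q 248.152.46.61: descend 111110001001100000101110 ; hops seen [H3,H1,H2] ; pick H2
  Q 248.144.118.203: descend 111110001001 ; hops seen [H3] ; pick H3
  - 248.144.0.0/12 clear@12
  Q 0.0.1.23: descend 0000 ; hops seen [H2] ; pick H2
  Q 248.152.0.7: descend 111110001001100000 ; hops seen [H1] ; pick H1
  + 248.152.46.64/29 (H4) depth=29
  + 8.0.0.0/8 (H1) depth=8
  Q 248.152.46.10: descend 1111100010011000001011100 ; hops seen [H1,H2] ; pick H2
  + 8.0.0.0/5 (H2) depth=5
  - 248.152.0.0/16 clear@16
  Q 8.0.20.162: descend 00001000 ; hops seen [H2,H2,H1,H1] ; pick H1
  + 248.152.0.0/16 (H4) depth=16
  Q 0.25.220.211: descend 0000 ; hops seen [H2] ; pick H2
  Q 25.110.208.233: descend 000 ; hops seen [∅] ; pick no-route
  Q 8.0.3.172: descend 00001000 ; hops seen [H2,H2,H1,H1] ; pick H1
  Q 8.0.0.188: descend 00001000 ; hops seen [H2,H2,H1,H1] ; pick H1
  + 248.0.0.0/6 (H4) depth=6
  + 0.0.0.0/0 (H3) depth=0
  + 0.0.0.0/0 (H2) depth=0
  - 0.0.0.0/4 clear@4
  Q 248.152.46.65: descend 11111000100110000010111001000 ; hops seen [H2,H4,H4,H2,H4] ; pick H4
  Q 248.152.46.0: descend 1111100010011000001011100 ; hops seen [H2,H4,H4,H2] ; pick H2
  Q 8.47.194.102: descend 00001000 ; hops seen [H2,H2,H1,H1] ; pick H1
  + 248.144.0.0/12 (H6) depth=12
  + 248.152.46.70/32 (H6) depth=32
  + 0.0.0.0/0 (H6) depth=0
  Q 248.2.116.225: descend 11111000 ; hops seen [H6,H4] ; pick H4
  Q 248.0.0.0: descend 11111000 ; hops seen [H6,H4] ; pick H4
  Q 8.0.0.210: descend 00001000 ; hops seen [H6,H2,H1,H1] ; pick H1
  Q 248.0.0.3: descend 11111000 ; hops seen [H6,H4] ; pick H4
  + 8.132.138.0/24 (H1) depth=24

== LOOKUPS ==
["H1","H2","H3","H2","H1","H2","H1","H2","no-route","H1","H1","H4","H2","H1","H4","H4","H1","H4"]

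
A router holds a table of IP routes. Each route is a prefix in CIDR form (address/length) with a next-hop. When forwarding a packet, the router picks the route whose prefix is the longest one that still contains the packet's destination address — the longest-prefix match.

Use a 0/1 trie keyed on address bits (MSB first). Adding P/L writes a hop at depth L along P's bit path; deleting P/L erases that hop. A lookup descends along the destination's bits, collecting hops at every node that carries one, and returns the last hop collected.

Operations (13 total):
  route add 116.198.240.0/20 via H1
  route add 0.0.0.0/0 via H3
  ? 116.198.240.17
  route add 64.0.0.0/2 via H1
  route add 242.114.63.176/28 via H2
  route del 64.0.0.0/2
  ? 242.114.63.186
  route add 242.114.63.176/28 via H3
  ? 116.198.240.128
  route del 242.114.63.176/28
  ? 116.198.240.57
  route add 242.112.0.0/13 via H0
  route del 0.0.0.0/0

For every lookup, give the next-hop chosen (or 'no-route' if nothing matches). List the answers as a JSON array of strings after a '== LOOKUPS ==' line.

Trace:
  + 116.198.240.0/20 (H1) depth=20
  + 0.0.0.0/0 (H3) depth=0
  lookup 116.198.240.17: bits 01110100110001101111 walk d0:H3→d1:-→d2:-→d3:-→d4:-→d5:-→d6:-→d7:-→d8:-→d9:-→d10:-→d11:-→d12:-→d13:-→d14:-→d15:-→d16:-→d17:-→d18:-→d19:-→d20:H1 -> H1
  + 64.0.0.0/2 (H1) depth=2
  + 242.114.63.176/28 (H2) depth=28
  - 64.0.0.0/2 clear@2
  lookup 242.114.63.186: bits 1111001001110010001111111011 walk d0:H3→d1:-→d2:-→d3:-→d4:-→d5:-→d6:-→d7:-→d8:-→d9:-→d10:-→d11:-→d12:-→d13:-→d14:-→d15:-→d16:-→d17:-→d18:-→d19:-→d20:-→d21:-→d22:-→d23:-→d24:-→d25:-→d26:-→d27:-→d28:H2 -> H2
  + 242.114.63.176/28 (H3) depth=28
  lookup 116.198.240.128: bits 01110100110001101111 walk d0:H3→d1:-→d2:-→d3:-→d4:-→d5:-→d6:-→d7:-→d8:-→d9:-→d10:-→d11:-→d12:-→d13:-→d14:-→d15:-→d16:-→d17:-→d18:-→d19:-→d20:H1 -> H1
  - 242.114.63.176/28 clear@28
  lookup 116.198.240.57: bits 01110100110001101111 walk d0:H3→d1:-→d2:-→d3:-→d4:-→d5:-→d6:-→d7:-→d8:-→d9:-→d10:-→d11:-→d12:-→d13:-→d14:-→d15:-→d16:-→d17:-→d18:-→d19:-→d20:H1 -> H1
  + 242.112.0.0/13 (H0) depth=13
  - 0.0.0.0/0 clear@0

== LOOKUPS ==
["H1","H2","H1","H1"]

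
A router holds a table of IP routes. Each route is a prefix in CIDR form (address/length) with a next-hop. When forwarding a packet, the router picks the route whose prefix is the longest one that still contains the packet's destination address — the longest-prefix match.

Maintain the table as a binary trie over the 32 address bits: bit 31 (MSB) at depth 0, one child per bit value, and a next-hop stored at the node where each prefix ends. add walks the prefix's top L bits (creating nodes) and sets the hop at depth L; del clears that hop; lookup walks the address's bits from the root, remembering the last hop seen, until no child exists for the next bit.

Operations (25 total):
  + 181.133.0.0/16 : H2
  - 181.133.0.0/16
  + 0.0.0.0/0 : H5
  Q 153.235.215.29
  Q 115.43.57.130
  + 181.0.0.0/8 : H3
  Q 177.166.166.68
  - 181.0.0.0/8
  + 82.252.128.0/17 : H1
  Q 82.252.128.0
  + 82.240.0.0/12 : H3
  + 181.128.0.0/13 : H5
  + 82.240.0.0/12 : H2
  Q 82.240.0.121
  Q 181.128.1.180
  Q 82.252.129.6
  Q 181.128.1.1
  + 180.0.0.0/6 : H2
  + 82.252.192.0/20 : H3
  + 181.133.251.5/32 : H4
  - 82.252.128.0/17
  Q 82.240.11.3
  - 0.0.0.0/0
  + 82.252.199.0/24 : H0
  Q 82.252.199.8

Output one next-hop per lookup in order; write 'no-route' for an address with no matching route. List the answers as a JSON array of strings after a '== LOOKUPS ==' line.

Trace:
  + 181.133.0.0/16 (H2) depth=16
  del 181.133.0.0/16 (clear depth 16)
  + 0.0.0.0/0 (H5) depth=0
  lookup 153.235.215.29: bits 10 walk d0:H5→d1:-→d2:- -> H5
  lookup 115.43.57.130: bits ε walk d0:H5 -> H5
  + 181.0.0.0/8 (H3) depth=8
  lookup 177.166.166.68: bits 10110 walk d0:H5→d1:-→d2:-→d3:-→d4:-→d5:- -> H5
  del 181.0.0.0/8 (clear depth 8)
  + 82.252.128.0/17 (H1) depth=17
  lookup 82.252.128.0: bits 01010010111111001 walk d0:H5→d1:-→d2:-→d3:-→d4:-→d5:-→d6:-→d7:-→d8:-→d9:-→d10:-→d11:-→d12:-→d13:-→d14:-→d15:-→d16:-→d17:H1 -> H1
  + 82.240.0.0/12 (H3) depth=12
  + 181.128.0.0/13 (H5) depth=13
  + 82.240.0.0/12 (H2) depth=12
  lookup 82.240.0.121: bits 010100101111 walk d0:H5→d1:-→d2:-→d3:-→d4:-→d5:-→d6:-→d7:-→d8:-→d9:-→d10:-→d11:-→d12:H2 -> H2
  lookup 181.128.1.180: bits 1011010110000 walk d0:H5→d1:-→d2:-→d3:-→d4:-→d5:-→d6:-→d7:-→d8:-→d9:-→d10:-→d11:-→d12:-→d13:H5 -> H5
  lookup 82.252.129.6: bits 01010010111111001 walk d0:H5→d1:-→d2:-→d3:-→d4:-→d5:-→d6:-→d7:-→d8:-→d9:-→d10:-→d11:-→d12:H2→d13:-→d14:-→d15:-→d16:-→d17:H1 -> H1
  lookup 181.128.1.1: bits 1011010110000 walk d0:H5→d1:-→d2:-→d3:-→d4:-→d5:-→d6:-→d7:-→d8:-→d9:-→d10:-→d11:-→d12:-→d13:H5 -> H5
  + 180.0.0.0/6 (H2) depth=6
  + 82.252.192.0/20 (H3) depth=20
  + 181.133.251.5/32 (H4) depth=32
  del 82.252.128.0/17 (clear depth 17)
  lookup 82.240.11.3: bits 010100101111 walk d0:H5→d1:-→d2:-→d3:-→d4:-→d5:-→d6:-→d7:-→d8:-→d9:-→d10:-→d11:-→d12:H2 -> H2
  del 0.0.0.0/0 (clear depth 0)
  + 82.252.199.0/24 (H0) depth=24
  lookup 82.252.199.8: bits 010100101111110011000111 walk d0:-→d1:-→d2:-→d3:-→d4:-→d5:-→d6:-→d7:-→d8:-→d9:-→d10:-→d11:-→d12:H2→d13:-→d14:-→d15:-→d16:-→d17:-→d18:-→d19:-→d20:H3→d21:-→d22:-→d23:-→d24:H0 -> H0

== LOOKUPS ==
["H5","H5","H5","H1","H2","H5","H1","H5","H2","H0"]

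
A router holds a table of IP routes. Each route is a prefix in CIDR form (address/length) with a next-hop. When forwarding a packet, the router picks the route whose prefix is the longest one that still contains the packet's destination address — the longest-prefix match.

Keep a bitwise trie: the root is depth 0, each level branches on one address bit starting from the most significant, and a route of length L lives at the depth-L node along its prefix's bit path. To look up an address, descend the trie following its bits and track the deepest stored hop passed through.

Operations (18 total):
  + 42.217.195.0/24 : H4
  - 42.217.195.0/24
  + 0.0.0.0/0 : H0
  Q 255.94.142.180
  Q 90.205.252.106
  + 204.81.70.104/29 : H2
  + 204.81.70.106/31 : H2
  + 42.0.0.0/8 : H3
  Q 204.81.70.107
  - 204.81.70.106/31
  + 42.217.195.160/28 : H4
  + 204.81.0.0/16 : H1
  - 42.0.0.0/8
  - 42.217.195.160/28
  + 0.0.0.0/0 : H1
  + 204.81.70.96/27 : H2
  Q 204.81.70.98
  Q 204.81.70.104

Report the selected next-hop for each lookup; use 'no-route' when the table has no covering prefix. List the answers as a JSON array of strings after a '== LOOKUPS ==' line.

Trace:
  + 42.217.195.0/24 (H4) depth=24
  - 42.217.195.0/24 clear@24
  + 0.0.0.0/0 (H0) depth=0
  lookup 255.94.142.180: bits ε walk d0:H0 -> H0
  lookup 90.205.252.106: bits 0 walk d0:H0→d1:- -> H0
  + 204.81.70.104/29 (H2) depth=29
  + 204.81.70.106/31 (H2) depth=31
  + 42.0.0.0/8 (H3) depth=8
  lookup 204.81.70.107: bits 1100110001010001010001100110101 walk d0:H0→d1:-→d2:-→d3:-→d4:-→d5:-→d6:-→d7:-→d8:-→d9:-→d10:-→d11:-→d12:-→d13:-→d14:-→d15:-→d16:-→d17:-→d18:-→d19:-→d20:-→d21:-→d22:-→d23:-→d24:-→d25:-→d26:-→d27:-→d28:-→d29:H2→d30:-→d31:H2 -> H2
  - 204.81.70.106/31 clear@31
  + 42.217.195.160/28 (H4) depth=28
  + 204.81.0.0/16 (H1) depth=16
  - 42.0.0.0/8 clear@8
  - 42.217.195.160/28 clear@28
  + 0.0.0.0/0 (H1) depth=0
  + 204.81.70.96/27 (H2) depth=27
  lookup 204.81.70.98: bits 1100110001010001010001100110 walk d0:H1→d1:-→d2:-→d3:-→d4:-→d5:-→d6:-→d7:-→d8:-→d9:-→d10:-→d11:-→d12:-→d13:-→d14:-→d15:-→d16:H1→d17:-→d18:-→d19:-→d20:-→d21:-→d22:-→d23:-→d24:-→d25:-→d26:-→d27:H2→d28:- -> H2
  lookup 204.81.70.104: bits 110011000101000101000110011010 walk d0:H1→d1:-→d2:-→d3:-→d4:-→d5:-→d6:-→d7:-→d8:-→d9:-→d10:-→d11:-→d12:-→d13:-→d14:-→d15:-→d16:H1→d17:-→d18:-→d19:-→d20:-→d21:-→d22:-→d23:-→d24:-→d25:-→d26:-→d27:H2→d28:-→d29:H2→d30:- -> H2

== LOOKUPS ==
["H0","H0","H2","H2","H2"]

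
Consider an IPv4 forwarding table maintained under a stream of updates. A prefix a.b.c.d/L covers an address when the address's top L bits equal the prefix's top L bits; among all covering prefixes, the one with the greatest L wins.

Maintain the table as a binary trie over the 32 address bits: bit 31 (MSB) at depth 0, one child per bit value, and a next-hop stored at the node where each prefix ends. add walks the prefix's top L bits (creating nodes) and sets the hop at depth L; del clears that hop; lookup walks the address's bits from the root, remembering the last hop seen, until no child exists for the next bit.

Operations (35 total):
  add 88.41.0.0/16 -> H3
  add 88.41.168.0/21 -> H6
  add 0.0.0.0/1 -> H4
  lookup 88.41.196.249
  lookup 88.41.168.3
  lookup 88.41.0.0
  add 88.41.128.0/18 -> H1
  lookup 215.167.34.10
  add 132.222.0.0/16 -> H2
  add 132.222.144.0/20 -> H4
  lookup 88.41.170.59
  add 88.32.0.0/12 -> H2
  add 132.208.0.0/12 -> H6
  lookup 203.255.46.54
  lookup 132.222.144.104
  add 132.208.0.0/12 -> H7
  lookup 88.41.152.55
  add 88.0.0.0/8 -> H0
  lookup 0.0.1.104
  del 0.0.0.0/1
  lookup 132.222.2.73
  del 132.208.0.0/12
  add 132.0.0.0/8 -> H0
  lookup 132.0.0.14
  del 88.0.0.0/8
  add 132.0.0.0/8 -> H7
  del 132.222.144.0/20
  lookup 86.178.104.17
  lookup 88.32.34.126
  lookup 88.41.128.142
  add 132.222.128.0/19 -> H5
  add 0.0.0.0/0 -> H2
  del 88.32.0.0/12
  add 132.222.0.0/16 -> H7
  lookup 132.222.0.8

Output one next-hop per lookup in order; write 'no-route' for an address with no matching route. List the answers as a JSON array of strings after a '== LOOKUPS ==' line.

Apply in order:
  add 88.41.0.0/16 -> H3 at depth 16
  add 88.41.168.0/21 -> H6 at depth 21
  add 0.0.0.0/1 -> H4 at depth 1
  ? 88.41.196.249  path d0:-→d1:H4→d2:-→d3:-→d4:-→d5:-→d6:-→d7:-→d8:-→d9:-→d10:-→d11:-→d12:-→d13:-→d14:-→d15:-→d16:H3→d17:-  best=H3
  ? 88.41.168.3  path d0:-→d1:H4→d2:-→d3:-→d4:-→d5:-→d6:-→d7:-→d8:-→d9:-→d10:-→d11:-→d12:-→d13:-→d14:-→d15:-→d16:H3→d17:-→d18:-→d19:-→d20:-→d21:H6  best=H6
  ? 88.41.0.0  path d0:-→d1:H4→d2:-→d3:-→d4:-→d5:-→d6:-→d7:-→d8:-→d9:-→d10:-→d11:-→d12:-→d13:-→d14:-→d15:-→d16:H3  best=H3
  add 88.41.128.0/18 -> H1 at depth 18
  ? 215.167.34.10  path d0:-  best=no-route
  add 132.222.0.0/16 -> H2 at depth 16
  add 132.222.144.0/20 -> H4 at depth 20
  ? 88.41.170.59  path d0:-→d1:H4→d2:-→d3:-→d4:-→d5:-→d6:-→d7:-→d8:-→d9:-→d10:-→d11:-→d12:-→d13:-→d14:-→d15:-→d16:H3→d17:-→d18:H1→d19:-→d20:-→d21:H6  best=H6
  add 88.32.0.0/12 -> H2 at depth 12
  add 132.208.0.0/12 -> H6 at depth 12
  ? 203.255.46.54  path d0:-→d1:-  best=no-route
  ? 132.222.144.104  path d0:-→d1:-→d2:-→d3:-→d4:-→d5:-→d6:-→d7:-→d8:-→d9:-→d10:-→d11:-→d12:H6→d13:-→d14:-→d15:-→d16:H2→d17:-→d18:-→d19:-→d20:H4  best=H4
  add 132.208.0.0/12 -> H7 at depth 12
  ? 88.41.152.55  path d0:-→d1:H4→d2:-→d3:-→d4:-→d5:-→d6:-→d7:-→d8:-→d9:-→d10:-→d11:-→d12:H2→d13:-→d14:-→d15:-→d16:H3→d17:-→d18:H1  best=H1
  add 88.0.0.0/8 -> H0 at depth 8
  ? 0.0.1.104  path d0:-→d1:H4  best=H4
  - 0.0.0.0/1 clear@1
  ? 132.222.2.73  path d0:-→d1:-→d2:-→d3:-→d4:-→d5:-→d6:-→d7:-→d8:-→d9:-→d10:-→d11:-→d12:H7→d13:-→d14:-→d15:-→d16:H2  best=H2
  - 132.208.0.0/12 clear@12
  add 132.0.0.0/8 -> H0 at depth 8
  ? 132.0.0.14  path d0:-→d1:-→d2:-→d3:-→d4:-→d5:-→d6:-→d7:-→d8:H0  best=H0
  - 88.0.0.0/8 clear@8
  add 132.0.0.0/8 -> H7 at depth 8
  - 132.222.144.0/20 clear@20
  ? 86.178.104.17  path d0:-→d1:-→d2:-→d3:-→d4:-  best=no-route
  ? 88.32.34.126  path d0:-→d1:-→d2:-→d3:-→d4:-→d5:-→d6:-→d7:-→d8:-→d9:-→d10:-→d11:-→d12:H2  best=H2
  ? 88.41.128.142  path d0:-→d1:-→d2:-→d3:-→d4:-→d5:-→d6:-→d7:-→d8:-→d9:-→d10:-→d11:-→d12:H2→d13:-→d14:-→d15:-→d16:H3→d17:-→d18:H1  best=H1
  add 132.222.128.0/19 -> H5 at depth 19
  add 0.0.0.0/0 -> H2 at depth 0
  - 88.32.0.0/12 clear@12
  add 132.222.0.0/16 -> H7 at depth 16
  ? 132.222.0.8  path d0:H2→d1:-→d2:-→d3:-→d4:-→d5:-→d6:-→d7:-→d8:H7→d9:-→d10:-→d11:-→d12:-→d13:-→d14:-→d15:-→d16:H7  best=H7

== LOOKUPS ==
["H3","H6","H3","no-route","H6","no-route","H4","H1","H4","H2","H0","no-route","H2","H1","H7"]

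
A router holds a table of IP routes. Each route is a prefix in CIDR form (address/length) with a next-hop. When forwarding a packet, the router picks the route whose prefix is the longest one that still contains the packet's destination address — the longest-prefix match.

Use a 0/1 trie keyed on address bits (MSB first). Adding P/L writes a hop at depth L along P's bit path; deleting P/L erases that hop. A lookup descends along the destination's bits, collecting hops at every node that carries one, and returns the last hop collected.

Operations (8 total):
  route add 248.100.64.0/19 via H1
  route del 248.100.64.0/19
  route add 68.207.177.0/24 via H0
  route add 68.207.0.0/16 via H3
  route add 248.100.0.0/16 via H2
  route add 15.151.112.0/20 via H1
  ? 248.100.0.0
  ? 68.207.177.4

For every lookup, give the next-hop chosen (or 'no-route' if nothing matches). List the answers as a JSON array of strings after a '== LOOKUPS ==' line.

Apply in order:
  + 248.100.64.0/19 (H1) depth=19
  - 248.100.64.0/19 clear@19
  + 68.207.177.0/24 (H0) depth=24
  + 68.207.0.0/16 (H3) depth=16
  + 248.100.0.0/16 (H2) depth=16
  + 15.151.112.0/20 (H1) depth=20
  lookup 248.100.0.0: bits 11111000011001000 walk d0:-→d1:-→d2:-→d3:-→d4:-→d5:-→d6:-→d7:-→d8:-→d9:-→d10:-→d11:-→d12:-→d13:-→d14:-→d15:-→d16:H2→d17:- -> H2
  lookup 68.207.177.4: bits 010001001100111110110001 walk d0:-→d1:-→d2:-→d3:-→d4:-→d5:-→d6:-→d7:-→d8:-→d9:-→d10:-→d11:-→d12:-→d13:-→d14:-→d15:-→d16:H3→d17:-→d18:-→d19:-→d20:-→d21:-→d22:-→d23:-→d24:H0 -> H0

== LOOKUPS ==
["H2","H0"]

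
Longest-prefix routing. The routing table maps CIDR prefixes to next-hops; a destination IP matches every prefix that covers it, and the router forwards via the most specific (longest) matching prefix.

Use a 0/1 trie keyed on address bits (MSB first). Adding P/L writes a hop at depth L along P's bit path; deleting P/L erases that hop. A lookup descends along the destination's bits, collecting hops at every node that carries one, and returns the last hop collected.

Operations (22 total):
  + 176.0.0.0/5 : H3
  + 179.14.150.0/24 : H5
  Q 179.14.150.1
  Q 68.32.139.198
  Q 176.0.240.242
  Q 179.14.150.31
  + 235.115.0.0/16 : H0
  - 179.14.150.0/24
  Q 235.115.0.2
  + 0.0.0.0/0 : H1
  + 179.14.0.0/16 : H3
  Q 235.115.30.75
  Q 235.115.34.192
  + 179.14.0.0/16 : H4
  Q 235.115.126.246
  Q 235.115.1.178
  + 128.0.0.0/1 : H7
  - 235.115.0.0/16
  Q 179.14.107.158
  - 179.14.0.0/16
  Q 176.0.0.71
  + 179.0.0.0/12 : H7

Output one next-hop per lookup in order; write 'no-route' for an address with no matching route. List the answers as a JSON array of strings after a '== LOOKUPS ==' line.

Apply in order:
  + 176.0.0.0/5 (H3) depth=5
  + 179.14.150.0/24 (H5) depth=24
  lookup 179.14.150.1: bits 101100110000111010010110 walk d0:-→d1:-→d2:-→d3:-→d4:-→d5:H3→d6:-→d7:-→d8:-→d9:-→d10:-→d11:-→d12:-→d13:-→d14:-→d15:-→d16:-→d17:-→d18:-→d19:-→d20:-→d21:-→d22:-→d23:-→d24:H5 -> H5
  lookup 68.32.139.198: bits ε walk d0:- -> no-route
  lookup 176.0.240.242: bits 101100 walk d0:-→d1:-→d2:-→d3:-→d4:-→d5:H3→d6:- -> H3
  lookup 179.14.150.31: bits 101100110000111010010110 walk d0:-→d1:-→d2:-→d3:-→d4:-→d5:H3→d6:-→d7:-→d8:-→d9:-→d10:-→d11:-→d12:-→d13:-→d14:-→d15:-→d16:-→d17:-→d18:-→d19:-→d20:-→d21:-→d22:-→d23:-→d24:H5 -> H5
  + 235.115.0.0/16 (H0) depth=16
  - 179.14.150.0/24 clear@24
  lookup 235.115.0.2: bits 1110101101110011 walk d0:-→d1:-→d2:-→d3:-→d4:-→d5:-→d6:-→d7:-→d8:-→d9:-→d10:-→d11:-→d12:-→d13:-→d14:-→d15:-→d16:H0 -> H0
  + 0.0.0.0/0 (H1) depth=0
  + 179.14.0.0/16 (H3) depth=16
  lookup 235.115.30.75: bits 1110101101110011 walk d0:H1→d1:-→d2:-→d3:-→d4:-→d5:-→d6:-→d7:-→d8:-→d9:-→d10:-→d11:-→d12:-→d13:-→d14:-→d15:-→d16:H0 -> H0
  lookup 235.115.34.192: bits 1110101101110011 walk d0:H1→d1:-→d2:-→d3:-→d4:-→d5:-→d6:-→d7:-→d8:-→d9:-→d10:-→d11:-→d12:-→d13:-→d14:-→d15:-→d16:H0 -> H0
  + 179.14.0.0/16 (H4) depth=16
  lookup 235.115.126.246: bits 1110101101110011 walk d0:H1→d1:-→d2:-→d3:-→d4:-→d5:-→d6:-→d7:-→d8:-→d9:-→d10:-→d11:-→d12:-→d13:-→d14:-→d15:-→d16:H0 -> H0
  lookup 235.115.1.178: bits 1110101101110011 walk d0:H1→d1:-→d2:-→d3:-→d4:-→d5:-→d6:-→d7:-→d8:-→d9:-→d10:-→d11:-→d12:-→d13:-→d14:-→d15:-→d16:H0 -> H0
  + 128.0.0.0/1 (H7) depth=1
  - 235.115.0.0/16 clear@16
  lookup 179.14.107.158: bits 1011001100001110 walk d0:H1→d1:H7→d2:-→d3:-→d4:-→d5:H3→d6:-→d7:-→d8:-→d9:-→d10:-→d11:-→d12:-→d13:-→d14:-→d15:-→d16:H4 -> H4
  - 179.14.0.0/16 clear@16
  lookup 176.0.0.71: bits 101100 walk d0:H1→d1:H7→d2:-→d3:-→d4:-→d5:H3→d6:- -> H3
  + 179.0.0.0/12 (H7) depth=12

== LOOKUPS ==
["H5","no-route","H3","H5","H0","H0","H0","H0","H0","H4","H3"]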